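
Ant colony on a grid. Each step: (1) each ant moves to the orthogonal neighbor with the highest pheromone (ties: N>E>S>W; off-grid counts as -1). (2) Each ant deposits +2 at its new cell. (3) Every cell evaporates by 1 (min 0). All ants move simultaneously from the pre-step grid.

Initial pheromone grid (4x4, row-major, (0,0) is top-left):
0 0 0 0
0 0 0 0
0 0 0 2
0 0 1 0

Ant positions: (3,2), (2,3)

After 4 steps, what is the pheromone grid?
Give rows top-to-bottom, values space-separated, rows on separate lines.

After step 1: ants at (2,2),(1,3)
  0 0 0 0
  0 0 0 1
  0 0 1 1
  0 0 0 0
After step 2: ants at (2,3),(2,3)
  0 0 0 0
  0 0 0 0
  0 0 0 4
  0 0 0 0
After step 3: ants at (1,3),(1,3)
  0 0 0 0
  0 0 0 3
  0 0 0 3
  0 0 0 0
After step 4: ants at (2,3),(2,3)
  0 0 0 0
  0 0 0 2
  0 0 0 6
  0 0 0 0

0 0 0 0
0 0 0 2
0 0 0 6
0 0 0 0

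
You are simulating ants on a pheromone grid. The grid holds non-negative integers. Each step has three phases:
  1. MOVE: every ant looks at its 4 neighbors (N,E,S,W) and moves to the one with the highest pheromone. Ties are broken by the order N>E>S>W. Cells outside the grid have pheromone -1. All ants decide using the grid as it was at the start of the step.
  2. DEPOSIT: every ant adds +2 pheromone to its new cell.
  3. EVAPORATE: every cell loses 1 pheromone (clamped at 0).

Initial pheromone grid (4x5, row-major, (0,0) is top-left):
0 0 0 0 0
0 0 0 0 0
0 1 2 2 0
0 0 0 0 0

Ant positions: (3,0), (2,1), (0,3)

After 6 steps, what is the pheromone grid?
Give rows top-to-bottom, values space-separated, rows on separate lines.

After step 1: ants at (2,0),(2,2),(0,4)
  0 0 0 0 1
  0 0 0 0 0
  1 0 3 1 0
  0 0 0 0 0
After step 2: ants at (1,0),(2,3),(1,4)
  0 0 0 0 0
  1 0 0 0 1
  0 0 2 2 0
  0 0 0 0 0
After step 3: ants at (0,0),(2,2),(0,4)
  1 0 0 0 1
  0 0 0 0 0
  0 0 3 1 0
  0 0 0 0 0
After step 4: ants at (0,1),(2,3),(1,4)
  0 1 0 0 0
  0 0 0 0 1
  0 0 2 2 0
  0 0 0 0 0
After step 5: ants at (0,2),(2,2),(0,4)
  0 0 1 0 1
  0 0 0 0 0
  0 0 3 1 0
  0 0 0 0 0
After step 6: ants at (0,3),(2,3),(1,4)
  0 0 0 1 0
  0 0 0 0 1
  0 0 2 2 0
  0 0 0 0 0

0 0 0 1 0
0 0 0 0 1
0 0 2 2 0
0 0 0 0 0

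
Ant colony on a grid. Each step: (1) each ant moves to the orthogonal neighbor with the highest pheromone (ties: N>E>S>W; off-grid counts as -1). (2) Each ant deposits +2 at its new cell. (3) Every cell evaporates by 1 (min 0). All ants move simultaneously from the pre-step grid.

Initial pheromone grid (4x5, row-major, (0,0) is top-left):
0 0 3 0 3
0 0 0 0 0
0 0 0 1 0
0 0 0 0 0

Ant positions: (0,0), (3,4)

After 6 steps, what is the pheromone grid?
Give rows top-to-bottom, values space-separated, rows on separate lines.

After step 1: ants at (0,1),(2,4)
  0 1 2 0 2
  0 0 0 0 0
  0 0 0 0 1
  0 0 0 0 0
After step 2: ants at (0,2),(1,4)
  0 0 3 0 1
  0 0 0 0 1
  0 0 0 0 0
  0 0 0 0 0
After step 3: ants at (0,3),(0,4)
  0 0 2 1 2
  0 0 0 0 0
  0 0 0 0 0
  0 0 0 0 0
After step 4: ants at (0,4),(0,3)
  0 0 1 2 3
  0 0 0 0 0
  0 0 0 0 0
  0 0 0 0 0
After step 5: ants at (0,3),(0,4)
  0 0 0 3 4
  0 0 0 0 0
  0 0 0 0 0
  0 0 0 0 0
After step 6: ants at (0,4),(0,3)
  0 0 0 4 5
  0 0 0 0 0
  0 0 0 0 0
  0 0 0 0 0

0 0 0 4 5
0 0 0 0 0
0 0 0 0 0
0 0 0 0 0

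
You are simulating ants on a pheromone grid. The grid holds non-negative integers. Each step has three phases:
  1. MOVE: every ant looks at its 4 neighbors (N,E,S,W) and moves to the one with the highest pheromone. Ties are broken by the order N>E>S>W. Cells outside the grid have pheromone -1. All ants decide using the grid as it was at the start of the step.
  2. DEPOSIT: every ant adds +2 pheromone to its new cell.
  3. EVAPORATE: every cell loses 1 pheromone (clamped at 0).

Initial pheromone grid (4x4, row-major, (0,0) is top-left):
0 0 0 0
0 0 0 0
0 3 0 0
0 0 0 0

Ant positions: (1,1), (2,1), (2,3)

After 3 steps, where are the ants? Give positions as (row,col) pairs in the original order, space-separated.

Step 1: ant0:(1,1)->S->(2,1) | ant1:(2,1)->N->(1,1) | ant2:(2,3)->N->(1,3)
  grid max=4 at (2,1)
Step 2: ant0:(2,1)->N->(1,1) | ant1:(1,1)->S->(2,1) | ant2:(1,3)->N->(0,3)
  grid max=5 at (2,1)
Step 3: ant0:(1,1)->S->(2,1) | ant1:(2,1)->N->(1,1) | ant2:(0,3)->S->(1,3)
  grid max=6 at (2,1)

(2,1) (1,1) (1,3)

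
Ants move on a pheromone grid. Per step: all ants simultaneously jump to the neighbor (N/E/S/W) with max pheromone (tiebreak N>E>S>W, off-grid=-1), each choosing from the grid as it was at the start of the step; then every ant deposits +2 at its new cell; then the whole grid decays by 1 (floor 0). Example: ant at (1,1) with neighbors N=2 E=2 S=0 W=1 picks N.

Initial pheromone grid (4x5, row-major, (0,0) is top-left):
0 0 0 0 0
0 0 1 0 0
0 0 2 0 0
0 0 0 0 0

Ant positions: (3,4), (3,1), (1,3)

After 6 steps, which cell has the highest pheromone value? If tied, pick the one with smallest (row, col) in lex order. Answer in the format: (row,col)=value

Step 1: ant0:(3,4)->N->(2,4) | ant1:(3,1)->N->(2,1) | ant2:(1,3)->W->(1,2)
  grid max=2 at (1,2)
Step 2: ant0:(2,4)->N->(1,4) | ant1:(2,1)->E->(2,2) | ant2:(1,2)->S->(2,2)
  grid max=4 at (2,2)
Step 3: ant0:(1,4)->N->(0,4) | ant1:(2,2)->N->(1,2) | ant2:(2,2)->N->(1,2)
  grid max=4 at (1,2)
Step 4: ant0:(0,4)->S->(1,4) | ant1:(1,2)->S->(2,2) | ant2:(1,2)->S->(2,2)
  grid max=6 at (2,2)
Step 5: ant0:(1,4)->N->(0,4) | ant1:(2,2)->N->(1,2) | ant2:(2,2)->N->(1,2)
  grid max=6 at (1,2)
Step 6: ant0:(0,4)->S->(1,4) | ant1:(1,2)->S->(2,2) | ant2:(1,2)->S->(2,2)
  grid max=8 at (2,2)
Final grid:
  0 0 0 0 0
  0 0 5 0 1
  0 0 8 0 0
  0 0 0 0 0
Max pheromone 8 at (2,2)

Answer: (2,2)=8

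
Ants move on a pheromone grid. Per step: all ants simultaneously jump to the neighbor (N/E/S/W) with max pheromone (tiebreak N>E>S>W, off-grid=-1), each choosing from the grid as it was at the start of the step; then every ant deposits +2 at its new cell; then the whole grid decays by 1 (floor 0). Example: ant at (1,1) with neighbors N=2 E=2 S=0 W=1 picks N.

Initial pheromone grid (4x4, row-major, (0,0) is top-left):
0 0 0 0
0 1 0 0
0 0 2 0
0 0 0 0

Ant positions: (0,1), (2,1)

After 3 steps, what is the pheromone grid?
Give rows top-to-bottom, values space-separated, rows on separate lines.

After step 1: ants at (1,1),(2,2)
  0 0 0 0
  0 2 0 0
  0 0 3 0
  0 0 0 0
After step 2: ants at (0,1),(1,2)
  0 1 0 0
  0 1 1 0
  0 0 2 0
  0 0 0 0
After step 3: ants at (1,1),(2,2)
  0 0 0 0
  0 2 0 0
  0 0 3 0
  0 0 0 0

0 0 0 0
0 2 0 0
0 0 3 0
0 0 0 0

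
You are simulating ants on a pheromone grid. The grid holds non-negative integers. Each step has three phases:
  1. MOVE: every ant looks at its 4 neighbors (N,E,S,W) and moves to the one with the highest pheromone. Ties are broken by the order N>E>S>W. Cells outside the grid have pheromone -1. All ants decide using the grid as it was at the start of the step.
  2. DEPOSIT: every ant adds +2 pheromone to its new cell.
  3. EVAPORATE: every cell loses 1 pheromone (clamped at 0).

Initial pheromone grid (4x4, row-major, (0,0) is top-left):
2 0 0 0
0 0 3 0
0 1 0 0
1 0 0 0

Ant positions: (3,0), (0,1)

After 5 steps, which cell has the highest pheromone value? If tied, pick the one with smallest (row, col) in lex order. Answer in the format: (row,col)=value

Answer: (0,0)=7

Derivation:
Step 1: ant0:(3,0)->N->(2,0) | ant1:(0,1)->W->(0,0)
  grid max=3 at (0,0)
Step 2: ant0:(2,0)->N->(1,0) | ant1:(0,0)->E->(0,1)
  grid max=2 at (0,0)
Step 3: ant0:(1,0)->N->(0,0) | ant1:(0,1)->W->(0,0)
  grid max=5 at (0,0)
Step 4: ant0:(0,0)->E->(0,1) | ant1:(0,0)->E->(0,1)
  grid max=4 at (0,0)
Step 5: ant0:(0,1)->W->(0,0) | ant1:(0,1)->W->(0,0)
  grid max=7 at (0,0)
Final grid:
  7 2 0 0
  0 0 0 0
  0 0 0 0
  0 0 0 0
Max pheromone 7 at (0,0)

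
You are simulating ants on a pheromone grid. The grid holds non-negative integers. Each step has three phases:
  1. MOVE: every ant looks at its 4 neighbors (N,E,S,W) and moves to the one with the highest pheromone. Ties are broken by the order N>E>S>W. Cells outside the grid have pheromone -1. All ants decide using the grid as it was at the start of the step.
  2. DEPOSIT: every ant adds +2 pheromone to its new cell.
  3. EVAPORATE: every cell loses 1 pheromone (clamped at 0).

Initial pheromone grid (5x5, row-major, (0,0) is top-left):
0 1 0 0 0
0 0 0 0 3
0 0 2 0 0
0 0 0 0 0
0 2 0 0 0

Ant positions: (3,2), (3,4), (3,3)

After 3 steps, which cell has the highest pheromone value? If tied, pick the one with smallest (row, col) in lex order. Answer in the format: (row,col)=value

Step 1: ant0:(3,2)->N->(2,2) | ant1:(3,4)->N->(2,4) | ant2:(3,3)->N->(2,3)
  grid max=3 at (2,2)
Step 2: ant0:(2,2)->E->(2,3) | ant1:(2,4)->N->(1,4) | ant2:(2,3)->W->(2,2)
  grid max=4 at (2,2)
Step 3: ant0:(2,3)->W->(2,2) | ant1:(1,4)->N->(0,4) | ant2:(2,2)->E->(2,3)
  grid max=5 at (2,2)
Final grid:
  0 0 0 0 1
  0 0 0 0 2
  0 0 5 3 0
  0 0 0 0 0
  0 0 0 0 0
Max pheromone 5 at (2,2)

Answer: (2,2)=5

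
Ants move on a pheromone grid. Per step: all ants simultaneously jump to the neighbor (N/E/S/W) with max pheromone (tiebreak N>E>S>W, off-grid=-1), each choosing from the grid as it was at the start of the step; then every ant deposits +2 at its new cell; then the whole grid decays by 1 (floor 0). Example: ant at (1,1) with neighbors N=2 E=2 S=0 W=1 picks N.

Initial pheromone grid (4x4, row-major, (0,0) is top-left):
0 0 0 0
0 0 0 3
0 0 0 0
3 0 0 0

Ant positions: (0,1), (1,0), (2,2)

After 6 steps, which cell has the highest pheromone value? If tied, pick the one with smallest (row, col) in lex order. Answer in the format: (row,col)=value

Step 1: ant0:(0,1)->E->(0,2) | ant1:(1,0)->N->(0,0) | ant2:(2,2)->N->(1,2)
  grid max=2 at (1,3)
Step 2: ant0:(0,2)->S->(1,2) | ant1:(0,0)->E->(0,1) | ant2:(1,2)->E->(1,3)
  grid max=3 at (1,3)
Step 3: ant0:(1,2)->E->(1,3) | ant1:(0,1)->E->(0,2) | ant2:(1,3)->W->(1,2)
  grid max=4 at (1,3)
Step 4: ant0:(1,3)->W->(1,2) | ant1:(0,2)->S->(1,2) | ant2:(1,2)->E->(1,3)
  grid max=6 at (1,2)
Step 5: ant0:(1,2)->E->(1,3) | ant1:(1,2)->E->(1,3) | ant2:(1,3)->W->(1,2)
  grid max=8 at (1,3)
Step 6: ant0:(1,3)->W->(1,2) | ant1:(1,3)->W->(1,2) | ant2:(1,2)->E->(1,3)
  grid max=10 at (1,2)
Final grid:
  0 0 0 0
  0 0 10 9
  0 0 0 0
  0 0 0 0
Max pheromone 10 at (1,2)

Answer: (1,2)=10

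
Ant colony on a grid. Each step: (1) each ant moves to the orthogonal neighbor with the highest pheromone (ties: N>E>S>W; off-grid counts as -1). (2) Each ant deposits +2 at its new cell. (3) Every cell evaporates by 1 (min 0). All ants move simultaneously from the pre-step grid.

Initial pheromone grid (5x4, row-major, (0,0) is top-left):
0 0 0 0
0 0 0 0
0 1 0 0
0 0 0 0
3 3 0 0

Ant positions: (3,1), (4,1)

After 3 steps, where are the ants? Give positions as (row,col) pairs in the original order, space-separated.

Step 1: ant0:(3,1)->S->(4,1) | ant1:(4,1)->W->(4,0)
  grid max=4 at (4,0)
Step 2: ant0:(4,1)->W->(4,0) | ant1:(4,0)->E->(4,1)
  grid max=5 at (4,0)
Step 3: ant0:(4,0)->E->(4,1) | ant1:(4,1)->W->(4,0)
  grid max=6 at (4,0)

(4,1) (4,0)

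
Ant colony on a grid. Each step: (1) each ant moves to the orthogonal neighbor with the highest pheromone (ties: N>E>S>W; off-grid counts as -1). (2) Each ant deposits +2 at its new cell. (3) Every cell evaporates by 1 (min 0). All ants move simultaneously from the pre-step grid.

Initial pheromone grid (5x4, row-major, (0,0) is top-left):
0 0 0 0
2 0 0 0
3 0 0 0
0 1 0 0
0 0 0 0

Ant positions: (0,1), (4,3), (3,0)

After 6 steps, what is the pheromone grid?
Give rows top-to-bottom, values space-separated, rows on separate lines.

After step 1: ants at (0,2),(3,3),(2,0)
  0 0 1 0
  1 0 0 0
  4 0 0 0
  0 0 0 1
  0 0 0 0
After step 2: ants at (0,3),(2,3),(1,0)
  0 0 0 1
  2 0 0 0
  3 0 0 1
  0 0 0 0
  0 0 0 0
After step 3: ants at (1,3),(1,3),(2,0)
  0 0 0 0
  1 0 0 3
  4 0 0 0
  0 0 0 0
  0 0 0 0
After step 4: ants at (0,3),(0,3),(1,0)
  0 0 0 3
  2 0 0 2
  3 0 0 0
  0 0 0 0
  0 0 0 0
After step 5: ants at (1,3),(1,3),(2,0)
  0 0 0 2
  1 0 0 5
  4 0 0 0
  0 0 0 0
  0 0 0 0
After step 6: ants at (0,3),(0,3),(1,0)
  0 0 0 5
  2 0 0 4
  3 0 0 0
  0 0 0 0
  0 0 0 0

0 0 0 5
2 0 0 4
3 0 0 0
0 0 0 0
0 0 0 0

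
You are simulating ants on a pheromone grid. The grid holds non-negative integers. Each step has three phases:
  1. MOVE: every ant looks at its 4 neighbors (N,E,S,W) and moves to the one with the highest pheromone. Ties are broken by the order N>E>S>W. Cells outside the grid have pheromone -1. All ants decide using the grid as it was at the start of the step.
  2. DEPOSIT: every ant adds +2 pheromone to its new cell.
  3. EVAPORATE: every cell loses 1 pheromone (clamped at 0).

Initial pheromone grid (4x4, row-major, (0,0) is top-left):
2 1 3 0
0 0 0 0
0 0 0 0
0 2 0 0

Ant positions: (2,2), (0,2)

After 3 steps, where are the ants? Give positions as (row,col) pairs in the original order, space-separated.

Step 1: ant0:(2,2)->N->(1,2) | ant1:(0,2)->W->(0,1)
  grid max=2 at (0,1)
Step 2: ant0:(1,2)->N->(0,2) | ant1:(0,1)->E->(0,2)
  grid max=5 at (0,2)
Step 3: ant0:(0,2)->W->(0,1) | ant1:(0,2)->W->(0,1)
  grid max=4 at (0,1)

(0,1) (0,1)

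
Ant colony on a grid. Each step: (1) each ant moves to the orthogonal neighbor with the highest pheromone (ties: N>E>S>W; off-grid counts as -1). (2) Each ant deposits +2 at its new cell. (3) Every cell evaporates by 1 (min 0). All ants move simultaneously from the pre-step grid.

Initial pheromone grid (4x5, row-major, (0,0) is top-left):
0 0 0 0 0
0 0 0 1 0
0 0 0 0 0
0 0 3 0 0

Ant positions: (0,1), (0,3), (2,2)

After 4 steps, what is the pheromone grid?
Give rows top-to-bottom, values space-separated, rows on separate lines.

After step 1: ants at (0,2),(1,3),(3,2)
  0 0 1 0 0
  0 0 0 2 0
  0 0 0 0 0
  0 0 4 0 0
After step 2: ants at (0,3),(0,3),(2,2)
  0 0 0 3 0
  0 0 0 1 0
  0 0 1 0 0
  0 0 3 0 0
After step 3: ants at (1,3),(1,3),(3,2)
  0 0 0 2 0
  0 0 0 4 0
  0 0 0 0 0
  0 0 4 0 0
After step 4: ants at (0,3),(0,3),(2,2)
  0 0 0 5 0
  0 0 0 3 0
  0 0 1 0 0
  0 0 3 0 0

0 0 0 5 0
0 0 0 3 0
0 0 1 0 0
0 0 3 0 0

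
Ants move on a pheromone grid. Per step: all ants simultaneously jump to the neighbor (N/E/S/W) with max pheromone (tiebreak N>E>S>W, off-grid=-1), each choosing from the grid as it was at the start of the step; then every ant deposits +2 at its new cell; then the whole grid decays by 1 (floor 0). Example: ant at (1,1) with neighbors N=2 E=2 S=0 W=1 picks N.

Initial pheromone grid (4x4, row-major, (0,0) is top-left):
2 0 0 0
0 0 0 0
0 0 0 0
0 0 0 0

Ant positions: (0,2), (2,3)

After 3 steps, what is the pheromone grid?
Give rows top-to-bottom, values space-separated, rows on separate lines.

After step 1: ants at (0,3),(1,3)
  1 0 0 1
  0 0 0 1
  0 0 0 0
  0 0 0 0
After step 2: ants at (1,3),(0,3)
  0 0 0 2
  0 0 0 2
  0 0 0 0
  0 0 0 0
After step 3: ants at (0,3),(1,3)
  0 0 0 3
  0 0 0 3
  0 0 0 0
  0 0 0 0

0 0 0 3
0 0 0 3
0 0 0 0
0 0 0 0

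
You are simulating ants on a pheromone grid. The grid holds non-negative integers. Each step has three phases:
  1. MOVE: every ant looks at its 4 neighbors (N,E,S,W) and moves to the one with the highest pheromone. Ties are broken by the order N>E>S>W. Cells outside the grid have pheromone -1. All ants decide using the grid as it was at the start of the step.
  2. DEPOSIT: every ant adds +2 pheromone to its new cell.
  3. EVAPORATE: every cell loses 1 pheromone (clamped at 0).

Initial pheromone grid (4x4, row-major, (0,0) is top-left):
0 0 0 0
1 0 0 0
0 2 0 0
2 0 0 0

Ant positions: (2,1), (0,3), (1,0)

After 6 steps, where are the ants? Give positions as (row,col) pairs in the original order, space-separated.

Step 1: ant0:(2,1)->N->(1,1) | ant1:(0,3)->S->(1,3) | ant2:(1,0)->N->(0,0)
  grid max=1 at (0,0)
Step 2: ant0:(1,1)->S->(2,1) | ant1:(1,3)->N->(0,3) | ant2:(0,0)->E->(0,1)
  grid max=2 at (2,1)
Step 3: ant0:(2,1)->N->(1,1) | ant1:(0,3)->S->(1,3) | ant2:(0,1)->E->(0,2)
  grid max=1 at (0,2)
Step 4: ant0:(1,1)->S->(2,1) | ant1:(1,3)->N->(0,3) | ant2:(0,2)->E->(0,3)
  grid max=3 at (0,3)
Step 5: ant0:(2,1)->N->(1,1) | ant1:(0,3)->S->(1,3) | ant2:(0,3)->S->(1,3)
  grid max=3 at (1,3)
Step 6: ant0:(1,1)->S->(2,1) | ant1:(1,3)->N->(0,3) | ant2:(1,3)->N->(0,3)
  grid max=5 at (0,3)

(2,1) (0,3) (0,3)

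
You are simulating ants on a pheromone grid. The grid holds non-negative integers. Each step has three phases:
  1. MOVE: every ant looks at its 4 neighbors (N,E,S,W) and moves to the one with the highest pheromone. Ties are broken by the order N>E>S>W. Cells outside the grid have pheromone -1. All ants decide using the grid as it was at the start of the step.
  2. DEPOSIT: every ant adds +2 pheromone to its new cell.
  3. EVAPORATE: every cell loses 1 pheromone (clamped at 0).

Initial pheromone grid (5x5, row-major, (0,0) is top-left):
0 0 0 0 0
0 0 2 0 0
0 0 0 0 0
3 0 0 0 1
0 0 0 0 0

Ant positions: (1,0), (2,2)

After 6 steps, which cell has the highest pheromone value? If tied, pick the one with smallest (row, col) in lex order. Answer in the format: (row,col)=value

Step 1: ant0:(1,0)->N->(0,0) | ant1:(2,2)->N->(1,2)
  grid max=3 at (1,2)
Step 2: ant0:(0,0)->E->(0,1) | ant1:(1,2)->N->(0,2)
  grid max=2 at (1,2)
Step 3: ant0:(0,1)->E->(0,2) | ant1:(0,2)->S->(1,2)
  grid max=3 at (1,2)
Step 4: ant0:(0,2)->S->(1,2) | ant1:(1,2)->N->(0,2)
  grid max=4 at (1,2)
Step 5: ant0:(1,2)->N->(0,2) | ant1:(0,2)->S->(1,2)
  grid max=5 at (1,2)
Step 6: ant0:(0,2)->S->(1,2) | ant1:(1,2)->N->(0,2)
  grid max=6 at (1,2)
Final grid:
  0 0 5 0 0
  0 0 6 0 0
  0 0 0 0 0
  0 0 0 0 0
  0 0 0 0 0
Max pheromone 6 at (1,2)

Answer: (1,2)=6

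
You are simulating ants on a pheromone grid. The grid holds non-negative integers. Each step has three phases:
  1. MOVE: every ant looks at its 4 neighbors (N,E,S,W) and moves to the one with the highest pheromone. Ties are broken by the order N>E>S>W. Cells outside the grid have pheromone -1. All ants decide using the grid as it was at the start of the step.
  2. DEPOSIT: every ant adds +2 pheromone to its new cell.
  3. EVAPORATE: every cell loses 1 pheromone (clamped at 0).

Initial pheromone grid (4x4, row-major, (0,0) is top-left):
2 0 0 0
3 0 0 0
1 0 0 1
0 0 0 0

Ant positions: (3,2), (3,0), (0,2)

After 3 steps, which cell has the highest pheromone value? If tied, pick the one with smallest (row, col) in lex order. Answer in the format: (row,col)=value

Step 1: ant0:(3,2)->N->(2,2) | ant1:(3,0)->N->(2,0) | ant2:(0,2)->E->(0,3)
  grid max=2 at (1,0)
Step 2: ant0:(2,2)->N->(1,2) | ant1:(2,0)->N->(1,0) | ant2:(0,3)->S->(1,3)
  grid max=3 at (1,0)
Step 3: ant0:(1,2)->E->(1,3) | ant1:(1,0)->S->(2,0) | ant2:(1,3)->W->(1,2)
  grid max=2 at (1,0)
Final grid:
  0 0 0 0
  2 0 2 2
  2 0 0 0
  0 0 0 0
Max pheromone 2 at (1,0)

Answer: (1,0)=2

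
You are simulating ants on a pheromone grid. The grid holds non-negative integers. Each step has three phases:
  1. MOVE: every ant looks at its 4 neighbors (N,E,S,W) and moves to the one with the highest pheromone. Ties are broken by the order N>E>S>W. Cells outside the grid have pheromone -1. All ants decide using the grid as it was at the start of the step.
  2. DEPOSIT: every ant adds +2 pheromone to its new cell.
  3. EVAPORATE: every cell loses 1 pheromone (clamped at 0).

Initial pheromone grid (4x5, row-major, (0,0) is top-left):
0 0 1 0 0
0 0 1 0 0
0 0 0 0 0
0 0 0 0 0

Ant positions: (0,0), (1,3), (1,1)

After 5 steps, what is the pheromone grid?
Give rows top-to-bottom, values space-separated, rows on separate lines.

After step 1: ants at (0,1),(1,2),(1,2)
  0 1 0 0 0
  0 0 4 0 0
  0 0 0 0 0
  0 0 0 0 0
After step 2: ants at (0,2),(0,2),(0,2)
  0 0 5 0 0
  0 0 3 0 0
  0 0 0 0 0
  0 0 0 0 0
After step 3: ants at (1,2),(1,2),(1,2)
  0 0 4 0 0
  0 0 8 0 0
  0 0 0 0 0
  0 0 0 0 0
After step 4: ants at (0,2),(0,2),(0,2)
  0 0 9 0 0
  0 0 7 0 0
  0 0 0 0 0
  0 0 0 0 0
After step 5: ants at (1,2),(1,2),(1,2)
  0 0 8 0 0
  0 0 12 0 0
  0 0 0 0 0
  0 0 0 0 0

0 0 8 0 0
0 0 12 0 0
0 0 0 0 0
0 0 0 0 0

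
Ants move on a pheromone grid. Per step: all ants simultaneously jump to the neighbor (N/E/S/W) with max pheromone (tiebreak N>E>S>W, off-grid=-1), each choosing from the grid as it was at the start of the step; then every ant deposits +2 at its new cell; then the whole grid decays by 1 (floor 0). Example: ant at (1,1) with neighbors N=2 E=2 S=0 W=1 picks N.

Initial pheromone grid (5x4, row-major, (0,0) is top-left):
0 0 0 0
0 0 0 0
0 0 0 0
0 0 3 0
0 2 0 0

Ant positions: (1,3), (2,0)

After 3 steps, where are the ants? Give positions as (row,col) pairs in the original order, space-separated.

Step 1: ant0:(1,3)->N->(0,3) | ant1:(2,0)->N->(1,0)
  grid max=2 at (3,2)
Step 2: ant0:(0,3)->S->(1,3) | ant1:(1,0)->N->(0,0)
  grid max=1 at (0,0)
Step 3: ant0:(1,3)->N->(0,3) | ant1:(0,0)->E->(0,1)
  grid max=1 at (0,1)

(0,3) (0,1)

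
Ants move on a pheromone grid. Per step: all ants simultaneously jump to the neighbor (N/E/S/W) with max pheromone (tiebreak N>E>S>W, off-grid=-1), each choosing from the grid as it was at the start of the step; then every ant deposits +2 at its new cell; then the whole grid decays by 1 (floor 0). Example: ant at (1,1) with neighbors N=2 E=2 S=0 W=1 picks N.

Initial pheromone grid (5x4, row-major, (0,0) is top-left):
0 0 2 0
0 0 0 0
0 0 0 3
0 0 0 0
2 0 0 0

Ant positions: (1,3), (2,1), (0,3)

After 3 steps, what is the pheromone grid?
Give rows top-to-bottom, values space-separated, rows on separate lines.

After step 1: ants at (2,3),(1,1),(0,2)
  0 0 3 0
  0 1 0 0
  0 0 0 4
  0 0 0 0
  1 0 0 0
After step 2: ants at (1,3),(0,1),(0,3)
  0 1 2 1
  0 0 0 1
  0 0 0 3
  0 0 0 0
  0 0 0 0
After step 3: ants at (2,3),(0,2),(0,2)
  0 0 5 0
  0 0 0 0
  0 0 0 4
  0 0 0 0
  0 0 0 0

0 0 5 0
0 0 0 0
0 0 0 4
0 0 0 0
0 0 0 0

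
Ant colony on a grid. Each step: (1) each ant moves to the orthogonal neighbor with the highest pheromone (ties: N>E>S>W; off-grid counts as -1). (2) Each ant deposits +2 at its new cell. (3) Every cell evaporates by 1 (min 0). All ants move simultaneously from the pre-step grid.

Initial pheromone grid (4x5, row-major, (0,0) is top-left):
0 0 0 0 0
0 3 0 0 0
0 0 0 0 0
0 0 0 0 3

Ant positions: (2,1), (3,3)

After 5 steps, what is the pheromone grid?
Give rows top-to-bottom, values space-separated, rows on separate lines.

After step 1: ants at (1,1),(3,4)
  0 0 0 0 0
  0 4 0 0 0
  0 0 0 0 0
  0 0 0 0 4
After step 2: ants at (0,1),(2,4)
  0 1 0 0 0
  0 3 0 0 0
  0 0 0 0 1
  0 0 0 0 3
After step 3: ants at (1,1),(3,4)
  0 0 0 0 0
  0 4 0 0 0
  0 0 0 0 0
  0 0 0 0 4
After step 4: ants at (0,1),(2,4)
  0 1 0 0 0
  0 3 0 0 0
  0 0 0 0 1
  0 0 0 0 3
After step 5: ants at (1,1),(3,4)
  0 0 0 0 0
  0 4 0 0 0
  0 0 0 0 0
  0 0 0 0 4

0 0 0 0 0
0 4 0 0 0
0 0 0 0 0
0 0 0 0 4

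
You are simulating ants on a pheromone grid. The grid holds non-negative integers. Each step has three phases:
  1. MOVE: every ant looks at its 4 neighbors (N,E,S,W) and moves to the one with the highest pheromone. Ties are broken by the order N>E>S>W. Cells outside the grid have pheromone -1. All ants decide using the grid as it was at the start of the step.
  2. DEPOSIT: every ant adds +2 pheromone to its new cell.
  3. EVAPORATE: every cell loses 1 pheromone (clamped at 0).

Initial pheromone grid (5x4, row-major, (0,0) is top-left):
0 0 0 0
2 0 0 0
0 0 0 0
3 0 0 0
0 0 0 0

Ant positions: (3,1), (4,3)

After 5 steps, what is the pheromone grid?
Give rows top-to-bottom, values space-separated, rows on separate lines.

After step 1: ants at (3,0),(3,3)
  0 0 0 0
  1 0 0 0
  0 0 0 0
  4 0 0 1
  0 0 0 0
After step 2: ants at (2,0),(2,3)
  0 0 0 0
  0 0 0 0
  1 0 0 1
  3 0 0 0
  0 0 0 0
After step 3: ants at (3,0),(1,3)
  0 0 0 0
  0 0 0 1
  0 0 0 0
  4 0 0 0
  0 0 0 0
After step 4: ants at (2,0),(0,3)
  0 0 0 1
  0 0 0 0
  1 0 0 0
  3 0 0 0
  0 0 0 0
After step 5: ants at (3,0),(1,3)
  0 0 0 0
  0 0 0 1
  0 0 0 0
  4 0 0 0
  0 0 0 0

0 0 0 0
0 0 0 1
0 0 0 0
4 0 0 0
0 0 0 0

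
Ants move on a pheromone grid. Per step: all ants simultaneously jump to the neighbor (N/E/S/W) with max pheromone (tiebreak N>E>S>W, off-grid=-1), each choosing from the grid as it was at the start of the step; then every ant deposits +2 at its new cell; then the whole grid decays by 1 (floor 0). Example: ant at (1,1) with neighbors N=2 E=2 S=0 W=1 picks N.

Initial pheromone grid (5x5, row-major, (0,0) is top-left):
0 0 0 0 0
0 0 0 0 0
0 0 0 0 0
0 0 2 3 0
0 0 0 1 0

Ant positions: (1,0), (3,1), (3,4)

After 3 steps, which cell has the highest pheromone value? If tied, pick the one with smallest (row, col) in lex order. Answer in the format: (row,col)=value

Answer: (3,3)=6

Derivation:
Step 1: ant0:(1,0)->N->(0,0) | ant1:(3,1)->E->(3,2) | ant2:(3,4)->W->(3,3)
  grid max=4 at (3,3)
Step 2: ant0:(0,0)->E->(0,1) | ant1:(3,2)->E->(3,3) | ant2:(3,3)->W->(3,2)
  grid max=5 at (3,3)
Step 3: ant0:(0,1)->E->(0,2) | ant1:(3,3)->W->(3,2) | ant2:(3,2)->E->(3,3)
  grid max=6 at (3,3)
Final grid:
  0 0 1 0 0
  0 0 0 0 0
  0 0 0 0 0
  0 0 5 6 0
  0 0 0 0 0
Max pheromone 6 at (3,3)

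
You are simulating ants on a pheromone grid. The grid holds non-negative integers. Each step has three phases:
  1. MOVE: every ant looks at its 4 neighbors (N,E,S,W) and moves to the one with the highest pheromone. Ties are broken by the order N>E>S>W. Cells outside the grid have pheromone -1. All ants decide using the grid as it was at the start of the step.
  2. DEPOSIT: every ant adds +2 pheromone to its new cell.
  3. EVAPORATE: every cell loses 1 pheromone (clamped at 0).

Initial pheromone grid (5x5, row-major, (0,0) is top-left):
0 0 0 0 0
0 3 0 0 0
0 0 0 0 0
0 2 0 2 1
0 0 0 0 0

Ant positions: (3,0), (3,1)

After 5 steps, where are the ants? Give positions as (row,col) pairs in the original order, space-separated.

Step 1: ant0:(3,0)->E->(3,1) | ant1:(3,1)->N->(2,1)
  grid max=3 at (3,1)
Step 2: ant0:(3,1)->N->(2,1) | ant1:(2,1)->S->(3,1)
  grid max=4 at (3,1)
Step 3: ant0:(2,1)->S->(3,1) | ant1:(3,1)->N->(2,1)
  grid max=5 at (3,1)
Step 4: ant0:(3,1)->N->(2,1) | ant1:(2,1)->S->(3,1)
  grid max=6 at (3,1)
Step 5: ant0:(2,1)->S->(3,1) | ant1:(3,1)->N->(2,1)
  grid max=7 at (3,1)

(3,1) (2,1)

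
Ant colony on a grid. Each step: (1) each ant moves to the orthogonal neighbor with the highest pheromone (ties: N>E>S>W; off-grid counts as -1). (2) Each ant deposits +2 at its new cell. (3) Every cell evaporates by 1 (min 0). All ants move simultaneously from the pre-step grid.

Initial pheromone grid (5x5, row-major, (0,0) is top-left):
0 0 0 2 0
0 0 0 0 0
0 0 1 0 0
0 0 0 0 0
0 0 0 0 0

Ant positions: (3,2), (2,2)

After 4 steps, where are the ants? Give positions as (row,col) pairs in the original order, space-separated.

Step 1: ant0:(3,2)->N->(2,2) | ant1:(2,2)->N->(1,2)
  grid max=2 at (2,2)
Step 2: ant0:(2,2)->N->(1,2) | ant1:(1,2)->S->(2,2)
  grid max=3 at (2,2)
Step 3: ant0:(1,2)->S->(2,2) | ant1:(2,2)->N->(1,2)
  grid max=4 at (2,2)
Step 4: ant0:(2,2)->N->(1,2) | ant1:(1,2)->S->(2,2)
  grid max=5 at (2,2)

(1,2) (2,2)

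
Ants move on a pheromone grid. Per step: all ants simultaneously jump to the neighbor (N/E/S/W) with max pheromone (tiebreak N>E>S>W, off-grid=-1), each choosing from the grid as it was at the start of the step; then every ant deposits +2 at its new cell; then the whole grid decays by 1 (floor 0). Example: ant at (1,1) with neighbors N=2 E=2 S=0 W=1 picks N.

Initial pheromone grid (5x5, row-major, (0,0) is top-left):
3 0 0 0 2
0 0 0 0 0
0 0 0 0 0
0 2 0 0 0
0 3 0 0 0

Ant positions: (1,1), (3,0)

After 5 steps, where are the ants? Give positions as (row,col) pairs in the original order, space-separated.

Step 1: ant0:(1,1)->N->(0,1) | ant1:(3,0)->E->(3,1)
  grid max=3 at (3,1)
Step 2: ant0:(0,1)->W->(0,0) | ant1:(3,1)->S->(4,1)
  grid max=3 at (0,0)
Step 3: ant0:(0,0)->E->(0,1) | ant1:(4,1)->N->(3,1)
  grid max=3 at (3,1)
Step 4: ant0:(0,1)->W->(0,0) | ant1:(3,1)->S->(4,1)
  grid max=3 at (0,0)
Step 5: ant0:(0,0)->E->(0,1) | ant1:(4,1)->N->(3,1)
  grid max=3 at (3,1)

(0,1) (3,1)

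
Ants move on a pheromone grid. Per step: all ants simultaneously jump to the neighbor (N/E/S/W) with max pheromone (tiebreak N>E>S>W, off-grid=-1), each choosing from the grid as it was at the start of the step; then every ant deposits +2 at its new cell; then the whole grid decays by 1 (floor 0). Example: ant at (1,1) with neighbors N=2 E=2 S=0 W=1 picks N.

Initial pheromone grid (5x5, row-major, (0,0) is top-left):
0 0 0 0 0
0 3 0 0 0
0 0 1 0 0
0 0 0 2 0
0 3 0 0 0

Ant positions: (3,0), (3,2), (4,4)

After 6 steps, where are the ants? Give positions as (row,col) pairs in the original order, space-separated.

Step 1: ant0:(3,0)->N->(2,0) | ant1:(3,2)->E->(3,3) | ant2:(4,4)->N->(3,4)
  grid max=3 at (3,3)
Step 2: ant0:(2,0)->N->(1,0) | ant1:(3,3)->E->(3,4) | ant2:(3,4)->W->(3,3)
  grid max=4 at (3,3)
Step 3: ant0:(1,0)->E->(1,1) | ant1:(3,4)->W->(3,3) | ant2:(3,3)->E->(3,4)
  grid max=5 at (3,3)
Step 4: ant0:(1,1)->N->(0,1) | ant1:(3,3)->E->(3,4) | ant2:(3,4)->W->(3,3)
  grid max=6 at (3,3)
Step 5: ant0:(0,1)->S->(1,1) | ant1:(3,4)->W->(3,3) | ant2:(3,3)->E->(3,4)
  grid max=7 at (3,3)
Step 6: ant0:(1,1)->N->(0,1) | ant1:(3,3)->E->(3,4) | ant2:(3,4)->W->(3,3)
  grid max=8 at (3,3)

(0,1) (3,4) (3,3)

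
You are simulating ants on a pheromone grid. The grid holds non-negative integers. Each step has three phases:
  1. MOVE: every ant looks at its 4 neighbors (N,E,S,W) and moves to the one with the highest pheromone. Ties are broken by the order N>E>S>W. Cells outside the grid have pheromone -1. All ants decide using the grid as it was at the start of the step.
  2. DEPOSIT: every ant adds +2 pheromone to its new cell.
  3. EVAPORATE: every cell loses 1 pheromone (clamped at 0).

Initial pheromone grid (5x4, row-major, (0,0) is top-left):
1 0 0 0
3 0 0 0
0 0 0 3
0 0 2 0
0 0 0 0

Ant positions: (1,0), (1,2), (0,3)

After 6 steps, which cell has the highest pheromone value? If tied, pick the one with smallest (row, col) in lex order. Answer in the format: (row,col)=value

Answer: (2,3)=7

Derivation:
Step 1: ant0:(1,0)->N->(0,0) | ant1:(1,2)->N->(0,2) | ant2:(0,3)->S->(1,3)
  grid max=2 at (0,0)
Step 2: ant0:(0,0)->S->(1,0) | ant1:(0,2)->E->(0,3) | ant2:(1,3)->S->(2,3)
  grid max=3 at (1,0)
Step 3: ant0:(1,0)->N->(0,0) | ant1:(0,3)->S->(1,3) | ant2:(2,3)->N->(1,3)
  grid max=3 at (1,3)
Step 4: ant0:(0,0)->S->(1,0) | ant1:(1,3)->S->(2,3) | ant2:(1,3)->S->(2,3)
  grid max=5 at (2,3)
Step 5: ant0:(1,0)->N->(0,0) | ant1:(2,3)->N->(1,3) | ant2:(2,3)->N->(1,3)
  grid max=5 at (1,3)
Step 6: ant0:(0,0)->S->(1,0) | ant1:(1,3)->S->(2,3) | ant2:(1,3)->S->(2,3)
  grid max=7 at (2,3)
Final grid:
  1 0 0 0
  3 0 0 4
  0 0 0 7
  0 0 0 0
  0 0 0 0
Max pheromone 7 at (2,3)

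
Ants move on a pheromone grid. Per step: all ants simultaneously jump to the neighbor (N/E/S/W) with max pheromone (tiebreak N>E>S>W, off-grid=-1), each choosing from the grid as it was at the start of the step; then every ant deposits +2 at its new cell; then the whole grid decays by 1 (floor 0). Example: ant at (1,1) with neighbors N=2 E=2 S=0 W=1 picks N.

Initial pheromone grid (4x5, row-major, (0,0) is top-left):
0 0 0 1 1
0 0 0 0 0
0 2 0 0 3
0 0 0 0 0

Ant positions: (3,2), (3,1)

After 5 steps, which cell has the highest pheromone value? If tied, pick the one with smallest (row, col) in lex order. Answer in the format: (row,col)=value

Answer: (2,1)=7

Derivation:
Step 1: ant0:(3,2)->N->(2,2) | ant1:(3,1)->N->(2,1)
  grid max=3 at (2,1)
Step 2: ant0:(2,2)->W->(2,1) | ant1:(2,1)->E->(2,2)
  grid max=4 at (2,1)
Step 3: ant0:(2,1)->E->(2,2) | ant1:(2,2)->W->(2,1)
  grid max=5 at (2,1)
Step 4: ant0:(2,2)->W->(2,1) | ant1:(2,1)->E->(2,2)
  grid max=6 at (2,1)
Step 5: ant0:(2,1)->E->(2,2) | ant1:(2,2)->W->(2,1)
  grid max=7 at (2,1)
Final grid:
  0 0 0 0 0
  0 0 0 0 0
  0 7 5 0 0
  0 0 0 0 0
Max pheromone 7 at (2,1)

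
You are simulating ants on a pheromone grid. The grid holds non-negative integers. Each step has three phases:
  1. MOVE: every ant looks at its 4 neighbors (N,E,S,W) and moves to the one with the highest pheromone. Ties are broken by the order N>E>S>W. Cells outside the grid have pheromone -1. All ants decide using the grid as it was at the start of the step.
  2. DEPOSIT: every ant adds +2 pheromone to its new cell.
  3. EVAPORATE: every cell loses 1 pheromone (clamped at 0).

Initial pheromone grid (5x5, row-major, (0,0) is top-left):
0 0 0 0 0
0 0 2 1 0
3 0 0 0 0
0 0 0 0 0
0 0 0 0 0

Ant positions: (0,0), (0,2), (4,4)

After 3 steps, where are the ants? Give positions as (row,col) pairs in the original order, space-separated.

Step 1: ant0:(0,0)->E->(0,1) | ant1:(0,2)->S->(1,2) | ant2:(4,4)->N->(3,4)
  grid max=3 at (1,2)
Step 2: ant0:(0,1)->E->(0,2) | ant1:(1,2)->N->(0,2) | ant2:(3,4)->N->(2,4)
  grid max=3 at (0,2)
Step 3: ant0:(0,2)->S->(1,2) | ant1:(0,2)->S->(1,2) | ant2:(2,4)->N->(1,4)
  grid max=5 at (1,2)

(1,2) (1,2) (1,4)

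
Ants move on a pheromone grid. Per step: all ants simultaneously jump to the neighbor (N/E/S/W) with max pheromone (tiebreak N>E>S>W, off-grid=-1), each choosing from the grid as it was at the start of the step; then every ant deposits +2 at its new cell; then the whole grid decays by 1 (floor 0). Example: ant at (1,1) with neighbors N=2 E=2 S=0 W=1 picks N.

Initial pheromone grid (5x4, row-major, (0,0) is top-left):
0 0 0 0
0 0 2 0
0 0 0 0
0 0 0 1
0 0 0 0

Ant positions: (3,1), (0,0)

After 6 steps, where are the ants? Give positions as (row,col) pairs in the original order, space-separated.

Step 1: ant0:(3,1)->N->(2,1) | ant1:(0,0)->E->(0,1)
  grid max=1 at (0,1)
Step 2: ant0:(2,1)->N->(1,1) | ant1:(0,1)->E->(0,2)
  grid max=1 at (0,2)
Step 3: ant0:(1,1)->N->(0,1) | ant1:(0,2)->E->(0,3)
  grid max=1 at (0,1)
Step 4: ant0:(0,1)->E->(0,2) | ant1:(0,3)->S->(1,3)
  grid max=1 at (0,2)
Step 5: ant0:(0,2)->E->(0,3) | ant1:(1,3)->N->(0,3)
  grid max=3 at (0,3)
Step 6: ant0:(0,3)->S->(1,3) | ant1:(0,3)->S->(1,3)
  grid max=3 at (1,3)

(1,3) (1,3)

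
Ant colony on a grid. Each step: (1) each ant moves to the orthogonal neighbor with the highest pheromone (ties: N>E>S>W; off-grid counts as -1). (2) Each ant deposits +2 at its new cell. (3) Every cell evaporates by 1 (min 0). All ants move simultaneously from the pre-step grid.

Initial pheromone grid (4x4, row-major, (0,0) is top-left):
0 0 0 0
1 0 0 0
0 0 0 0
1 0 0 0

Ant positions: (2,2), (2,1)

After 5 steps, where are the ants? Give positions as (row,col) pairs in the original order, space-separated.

Step 1: ant0:(2,2)->N->(1,2) | ant1:(2,1)->N->(1,1)
  grid max=1 at (1,1)
Step 2: ant0:(1,2)->W->(1,1) | ant1:(1,1)->E->(1,2)
  grid max=2 at (1,1)
Step 3: ant0:(1,1)->E->(1,2) | ant1:(1,2)->W->(1,1)
  grid max=3 at (1,1)
Step 4: ant0:(1,2)->W->(1,1) | ant1:(1,1)->E->(1,2)
  grid max=4 at (1,1)
Step 5: ant0:(1,1)->E->(1,2) | ant1:(1,2)->W->(1,1)
  grid max=5 at (1,1)

(1,2) (1,1)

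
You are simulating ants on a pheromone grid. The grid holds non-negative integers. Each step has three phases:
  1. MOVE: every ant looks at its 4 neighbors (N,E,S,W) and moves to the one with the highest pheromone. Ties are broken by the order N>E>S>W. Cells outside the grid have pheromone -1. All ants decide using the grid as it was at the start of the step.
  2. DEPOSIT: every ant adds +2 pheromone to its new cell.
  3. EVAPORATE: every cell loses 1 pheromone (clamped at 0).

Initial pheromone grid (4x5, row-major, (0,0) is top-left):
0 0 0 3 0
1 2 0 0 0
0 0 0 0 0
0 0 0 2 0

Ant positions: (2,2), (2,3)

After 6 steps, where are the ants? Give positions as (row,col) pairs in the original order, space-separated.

Step 1: ant0:(2,2)->N->(1,2) | ant1:(2,3)->S->(3,3)
  grid max=3 at (3,3)
Step 2: ant0:(1,2)->W->(1,1) | ant1:(3,3)->N->(2,3)
  grid max=2 at (1,1)
Step 3: ant0:(1,1)->N->(0,1) | ant1:(2,3)->S->(3,3)
  grid max=3 at (3,3)
Step 4: ant0:(0,1)->S->(1,1) | ant1:(3,3)->N->(2,3)
  grid max=2 at (1,1)
Step 5: ant0:(1,1)->N->(0,1) | ant1:(2,3)->S->(3,3)
  grid max=3 at (3,3)
Step 6: ant0:(0,1)->S->(1,1) | ant1:(3,3)->N->(2,3)
  grid max=2 at (1,1)

(1,1) (2,3)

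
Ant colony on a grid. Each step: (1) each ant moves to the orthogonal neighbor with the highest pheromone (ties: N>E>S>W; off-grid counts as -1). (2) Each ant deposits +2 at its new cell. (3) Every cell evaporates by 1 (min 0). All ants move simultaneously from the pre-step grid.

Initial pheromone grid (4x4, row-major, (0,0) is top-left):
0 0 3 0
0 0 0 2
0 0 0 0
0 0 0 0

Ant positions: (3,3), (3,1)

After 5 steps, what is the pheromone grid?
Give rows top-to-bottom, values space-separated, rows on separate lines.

After step 1: ants at (2,3),(2,1)
  0 0 2 0
  0 0 0 1
  0 1 0 1
  0 0 0 0
After step 2: ants at (1,3),(1,1)
  0 0 1 0
  0 1 0 2
  0 0 0 0
  0 0 0 0
After step 3: ants at (0,3),(0,1)
  0 1 0 1
  0 0 0 1
  0 0 0 0
  0 0 0 0
After step 4: ants at (1,3),(0,2)
  0 0 1 0
  0 0 0 2
  0 0 0 0
  0 0 0 0
After step 5: ants at (0,3),(0,3)
  0 0 0 3
  0 0 0 1
  0 0 0 0
  0 0 0 0

0 0 0 3
0 0 0 1
0 0 0 0
0 0 0 0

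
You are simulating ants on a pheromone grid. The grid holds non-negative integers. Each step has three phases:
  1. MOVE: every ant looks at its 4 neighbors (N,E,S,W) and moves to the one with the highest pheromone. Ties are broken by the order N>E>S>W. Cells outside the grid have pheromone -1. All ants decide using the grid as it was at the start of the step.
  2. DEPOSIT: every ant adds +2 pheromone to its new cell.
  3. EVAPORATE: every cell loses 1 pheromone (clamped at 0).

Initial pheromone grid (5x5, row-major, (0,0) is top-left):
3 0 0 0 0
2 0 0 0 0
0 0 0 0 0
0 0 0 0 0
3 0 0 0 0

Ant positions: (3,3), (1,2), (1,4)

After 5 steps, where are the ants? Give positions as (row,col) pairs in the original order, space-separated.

Step 1: ant0:(3,3)->N->(2,3) | ant1:(1,2)->N->(0,2) | ant2:(1,4)->N->(0,4)
  grid max=2 at (0,0)
Step 2: ant0:(2,3)->N->(1,3) | ant1:(0,2)->E->(0,3) | ant2:(0,4)->S->(1,4)
  grid max=1 at (0,0)
Step 3: ant0:(1,3)->N->(0,3) | ant1:(0,3)->S->(1,3) | ant2:(1,4)->W->(1,3)
  grid max=4 at (1,3)
Step 4: ant0:(0,3)->S->(1,3) | ant1:(1,3)->N->(0,3) | ant2:(1,3)->N->(0,3)
  grid max=5 at (0,3)
Step 5: ant0:(1,3)->N->(0,3) | ant1:(0,3)->S->(1,3) | ant2:(0,3)->S->(1,3)
  grid max=8 at (1,3)

(0,3) (1,3) (1,3)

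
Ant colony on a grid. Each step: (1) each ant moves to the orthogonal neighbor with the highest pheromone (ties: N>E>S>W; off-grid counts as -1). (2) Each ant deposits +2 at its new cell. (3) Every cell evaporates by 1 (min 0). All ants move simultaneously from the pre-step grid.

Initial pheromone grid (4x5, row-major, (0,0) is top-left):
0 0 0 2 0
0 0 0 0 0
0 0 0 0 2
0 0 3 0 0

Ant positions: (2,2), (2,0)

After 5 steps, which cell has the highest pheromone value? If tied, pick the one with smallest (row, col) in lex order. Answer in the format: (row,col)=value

Step 1: ant0:(2,2)->S->(3,2) | ant1:(2,0)->N->(1,0)
  grid max=4 at (3,2)
Step 2: ant0:(3,2)->N->(2,2) | ant1:(1,0)->N->(0,0)
  grid max=3 at (3,2)
Step 3: ant0:(2,2)->S->(3,2) | ant1:(0,0)->E->(0,1)
  grid max=4 at (3,2)
Step 4: ant0:(3,2)->N->(2,2) | ant1:(0,1)->E->(0,2)
  grid max=3 at (3,2)
Step 5: ant0:(2,2)->S->(3,2) | ant1:(0,2)->E->(0,3)
  grid max=4 at (3,2)
Final grid:
  0 0 0 1 0
  0 0 0 0 0
  0 0 0 0 0
  0 0 4 0 0
Max pheromone 4 at (3,2)

Answer: (3,2)=4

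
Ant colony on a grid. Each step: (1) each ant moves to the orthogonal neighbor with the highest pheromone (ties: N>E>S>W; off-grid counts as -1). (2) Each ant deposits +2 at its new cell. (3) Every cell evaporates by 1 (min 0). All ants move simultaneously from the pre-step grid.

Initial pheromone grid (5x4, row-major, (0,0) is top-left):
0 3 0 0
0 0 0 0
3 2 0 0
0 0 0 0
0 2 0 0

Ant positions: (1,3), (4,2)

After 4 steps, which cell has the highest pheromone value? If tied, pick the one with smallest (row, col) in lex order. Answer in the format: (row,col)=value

Step 1: ant0:(1,3)->N->(0,3) | ant1:(4,2)->W->(4,1)
  grid max=3 at (4,1)
Step 2: ant0:(0,3)->S->(1,3) | ant1:(4,1)->N->(3,1)
  grid max=2 at (4,1)
Step 3: ant0:(1,3)->N->(0,3) | ant1:(3,1)->S->(4,1)
  grid max=3 at (4,1)
Step 4: ant0:(0,3)->S->(1,3) | ant1:(4,1)->N->(3,1)
  grid max=2 at (4,1)
Final grid:
  0 0 0 0
  0 0 0 1
  0 0 0 0
  0 1 0 0
  0 2 0 0
Max pheromone 2 at (4,1)

Answer: (4,1)=2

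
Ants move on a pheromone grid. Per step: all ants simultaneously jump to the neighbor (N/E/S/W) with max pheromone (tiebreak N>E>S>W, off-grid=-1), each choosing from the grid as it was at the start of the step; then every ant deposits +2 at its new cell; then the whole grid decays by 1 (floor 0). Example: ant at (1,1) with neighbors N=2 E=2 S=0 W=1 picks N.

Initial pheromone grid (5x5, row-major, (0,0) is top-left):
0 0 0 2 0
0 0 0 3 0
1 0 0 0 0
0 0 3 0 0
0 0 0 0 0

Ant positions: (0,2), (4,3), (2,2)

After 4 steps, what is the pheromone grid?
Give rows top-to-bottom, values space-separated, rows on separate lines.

After step 1: ants at (0,3),(3,3),(3,2)
  0 0 0 3 0
  0 0 0 2 0
  0 0 0 0 0
  0 0 4 1 0
  0 0 0 0 0
After step 2: ants at (1,3),(3,2),(3,3)
  0 0 0 2 0
  0 0 0 3 0
  0 0 0 0 0
  0 0 5 2 0
  0 0 0 0 0
After step 3: ants at (0,3),(3,3),(3,2)
  0 0 0 3 0
  0 0 0 2 0
  0 0 0 0 0
  0 0 6 3 0
  0 0 0 0 0
After step 4: ants at (1,3),(3,2),(3,3)
  0 0 0 2 0
  0 0 0 3 0
  0 0 0 0 0
  0 0 7 4 0
  0 0 0 0 0

0 0 0 2 0
0 0 0 3 0
0 0 0 0 0
0 0 7 4 0
0 0 0 0 0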